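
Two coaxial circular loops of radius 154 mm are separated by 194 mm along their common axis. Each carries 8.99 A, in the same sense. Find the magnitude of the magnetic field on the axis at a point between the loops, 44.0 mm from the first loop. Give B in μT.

B ≈ 46.1 μT

Each loop contributes B = μ₀IR²/[2(R²+z²)^(3/2)] on the axis, with z measured from that loop.
Loop 1 (z = 0.044 m): B₁ = 3.26×10⁻⁵ T. Loop 2 (z = 0.15 m): B₂ = 1.35×10⁻⁵ T.
The fields add: B = B₁ + B₂ = 4.61×10⁻⁵ T.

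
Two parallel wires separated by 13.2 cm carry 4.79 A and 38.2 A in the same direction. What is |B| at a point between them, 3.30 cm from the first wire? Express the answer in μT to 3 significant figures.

B ≈ 48.1 μT

Each long wire gives B = μ₀I/(2πd). Distances are d₁ = 0.033 m and d₂ = 0.099 m.
B₁ = 2.90×10⁻⁵ T, B₂ = 7.72×10⁻⁵ T.
Between parallel currents the two contributions point in opposite directions, so they subtract. B = |B₁ − B₂| = |2.90×10⁻⁵ − 7.72×10⁻⁵| = 4.81×10⁻⁵ T.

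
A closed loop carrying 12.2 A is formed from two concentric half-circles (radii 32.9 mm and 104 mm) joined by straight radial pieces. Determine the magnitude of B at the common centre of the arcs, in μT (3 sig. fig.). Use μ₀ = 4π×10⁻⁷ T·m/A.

B ≈ 79.6 μT

The radial connectors point toward the centre, so dl × r̂ = 0 and they contribute nothing.
Each semicircle gives μ₀I/(4R): inner arc 1.16×10⁻⁴ T, outer arc 3.69×10⁻⁵ T.
The two arcs carry current in opposite angular senses, so their fields oppose: B = |1.16×10⁻⁴ − 3.69×10⁻⁵| = 7.96×10⁻⁵ T.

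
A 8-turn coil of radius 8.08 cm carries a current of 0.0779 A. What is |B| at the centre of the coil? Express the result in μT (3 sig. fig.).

B ≈ 4.85 μT

For an N-turn flat coil, B = Nμ₀I/(2R) with R = 0.0808 m.
B = 8 × 6.06×10⁻⁷ T = 4.85×10⁻⁶ T.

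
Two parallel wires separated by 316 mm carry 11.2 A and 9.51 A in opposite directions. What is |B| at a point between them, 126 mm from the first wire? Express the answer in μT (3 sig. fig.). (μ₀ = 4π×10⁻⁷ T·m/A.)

B ≈ 27.8 μT

Each long wire gives B = μ₀I/(2πd). Distances are d₁ = 0.126 m and d₂ = 0.19 m.
B₁ = 1.78×10⁻⁵ T, B₂ = 1.00×10⁻⁵ T.
Between antiparallel currents both contributions point the same way, so they add. B = B₁ + B₂ = 1.78×10⁻⁵ + 1.00×10⁻⁵ = 2.78×10⁻⁵ T.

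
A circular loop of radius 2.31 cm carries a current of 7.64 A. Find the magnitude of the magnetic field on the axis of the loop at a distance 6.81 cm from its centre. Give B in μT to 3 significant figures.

On the axis of a circular loop, B = μ₀IR² / [2(R²+z²)^(3/2)].
R² + z² = (0.0231)² + (0.0681)² = 0.005171 m², and (R²+z²)^(3/2) = 3.72×10⁻⁴ m³.
B = (4π×10⁻⁷ × 7.64 × 0.0005336) / (2 × 3.72×10⁻⁴) = 6.89×10⁻⁶ T.

B ≈ 6.89 μT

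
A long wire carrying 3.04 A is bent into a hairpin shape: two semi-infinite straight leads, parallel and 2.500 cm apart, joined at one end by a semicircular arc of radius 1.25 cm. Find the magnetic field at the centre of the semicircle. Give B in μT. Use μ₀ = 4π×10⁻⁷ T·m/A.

B ≈ 125 μT

The semicircular arc contributes B_arc = μ₀I·π/(4πR) = μ₀I/(4R) = 7.64×10⁻⁵ T.
Each semi-infinite lead is at perpendicular distance R = 0.0125 m from the centre, with the perpendicular foot at its near end, so it contributes μ₀I/(4πR); both point the same way, together 4.86×10⁻⁵ T.
Arc and leads all point the same direction: B = 7.64×10⁻⁵ + 4.86×10⁻⁵ = 1.25×10⁻⁴ T.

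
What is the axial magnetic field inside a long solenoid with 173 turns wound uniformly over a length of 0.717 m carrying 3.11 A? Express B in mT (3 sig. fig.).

B ≈ 0.943 mT

Inside a long solenoid, B = μ₀nI with n = 241.3 turns/m.
B = 4π×10⁻⁷ × 241.3 × 3.11 = 9.43×10⁻⁴ T.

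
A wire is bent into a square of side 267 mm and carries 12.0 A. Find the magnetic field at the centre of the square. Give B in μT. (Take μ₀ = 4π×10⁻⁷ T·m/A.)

B ≈ 50.8 μT

Each side is a finite straight segment at perpendicular distance d = a/(2 tan(π/4)) = 0.1335 m from the centre, with end-angles ±π/4.
One side contributes B₁ = (μ₀I/4πd)·2 sin(π/4) = 1.27×10⁻⁵ T.
All 4 sides add in the same direction: B = 4 × 1.27×10⁻⁵ = 5.08×10⁻⁵ T.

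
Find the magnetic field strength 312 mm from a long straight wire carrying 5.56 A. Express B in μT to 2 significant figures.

B ≈ 3.6 μT

For an infinitely long straight wire, B = μ₀I/(2πd).
B = (4π×10⁻⁷ × 5.56) / (2π × 0.312) = 3.56×10⁻⁶ T.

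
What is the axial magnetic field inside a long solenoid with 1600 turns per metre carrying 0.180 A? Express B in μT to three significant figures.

Inside a long solenoid, B = μ₀nI with n = 1600 turns/m.
B = 4π×10⁻⁷ × 1600 × 0.180 = 3.62×10⁻⁴ T.

B ≈ 362 μT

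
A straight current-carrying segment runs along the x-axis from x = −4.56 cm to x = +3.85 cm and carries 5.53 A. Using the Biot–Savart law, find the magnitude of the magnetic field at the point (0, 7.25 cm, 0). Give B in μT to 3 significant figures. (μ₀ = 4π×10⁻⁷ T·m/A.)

B ≈ 7.64 μT

For a finite straight segment, B = (μ₀I/4πd)(sinθ₁ + sinθ₂), where θ₁, θ₂ are the angles from the perpendicular to each end.
The perpendicular distance is d = 0.0725 m; the end-offsets along the wire are a = 0.0456 m and b = 0.0385 m.
sinθ₁ = 0.0456/√(0.0456²+0.0725²) = 0.5324; sinθ₂ = 0.0385/√(0.0385²+0.0725²) = 0.4690.
B = (4π×10⁻⁷ × 5.53) / (4π × 0.0725) × (0.5324 + 0.4690) = 7.64×10⁻⁶ T.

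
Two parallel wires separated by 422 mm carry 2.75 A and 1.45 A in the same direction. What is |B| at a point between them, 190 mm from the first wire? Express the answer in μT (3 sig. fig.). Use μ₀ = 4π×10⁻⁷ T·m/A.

B ≈ 1.64 μT

Each long wire gives B = μ₀I/(2πd). Distances are d₁ = 0.19 m and d₂ = 0.232 m.
B₁ = 2.89×10⁻⁶ T, B₂ = 1.25×10⁻⁶ T.
Between parallel currents the two contributions point in opposite directions, so they subtract. B = |B₁ − B₂| = |2.89×10⁻⁶ − 1.25×10⁻⁶| = 1.64×10⁻⁶ T.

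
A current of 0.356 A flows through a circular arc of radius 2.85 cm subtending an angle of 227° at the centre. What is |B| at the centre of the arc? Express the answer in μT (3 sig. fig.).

The Biot–Savart field of a circular arc at its centre is B = μ₀Iφ/(4πR), with φ = 3.962 rad.
B = (4π×10⁻⁷ × 0.356 × 3.962) / (4π × 0.0285) = 4.95×10⁻⁶ T.

B ≈ 4.95 μT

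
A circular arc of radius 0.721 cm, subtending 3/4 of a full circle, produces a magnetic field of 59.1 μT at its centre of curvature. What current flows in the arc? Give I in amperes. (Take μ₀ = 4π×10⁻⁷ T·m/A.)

I ≈ 0.904 A

For a circular arc, B = μ₀Iφ/(4πR) with φ in radians; here φ = 4.712 rad.
So I = 4πRB/(μ₀φ) = 4π × 0.00721 × 5.91×10⁻⁵ / (4π×10⁻⁷ × 4.712) = 0.904 A.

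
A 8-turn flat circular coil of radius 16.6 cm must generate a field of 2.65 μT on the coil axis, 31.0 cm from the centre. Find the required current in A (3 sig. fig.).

I ≈ 0.832 A

For an N-turn coil, B = Nμ₀IR²/[2(R²+z²)^(3/2)] with R = 0.166 m, z = 0.31 m, so I = 2B(R²+z²)^(3/2)/(Nμ₀R²) = 2 × 2.65×10⁻⁶ × 4.35×10⁻² / (8 × 4π×10⁻⁷ × 0.02756) = 0.832 A.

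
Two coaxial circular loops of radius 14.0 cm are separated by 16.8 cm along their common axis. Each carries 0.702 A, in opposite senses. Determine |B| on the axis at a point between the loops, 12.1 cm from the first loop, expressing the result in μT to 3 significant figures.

B ≈ 1.32 μT

Each loop contributes B = μ₀IR²/[2(R²+z²)^(3/2)] on the axis, with z measured from that loop.
Loop 1 (z = 0.121 m): B₁ = 1.36×10⁻⁶ T. Loop 2 (z = 0.047 m): B₂ = 2.68×10⁻⁶ T.
The fields oppose: B = |B₁ − B₂| = 1.32×10⁻⁶ T.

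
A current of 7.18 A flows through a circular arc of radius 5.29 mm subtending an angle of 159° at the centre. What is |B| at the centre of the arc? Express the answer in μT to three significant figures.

The Biot–Savart field of a circular arc at its centre is B = μ₀Iφ/(4πR), with φ = 2.775 rad.
B = (4π×10⁻⁷ × 7.18 × 2.775) / (4π × 0.00529) = 3.77×10⁻⁴ T.

B ≈ 377 μT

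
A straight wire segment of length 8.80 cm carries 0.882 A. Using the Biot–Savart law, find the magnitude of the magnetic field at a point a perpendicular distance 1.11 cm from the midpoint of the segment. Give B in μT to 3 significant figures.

B ≈ 15.4 μT

For a finite straight segment, B = (μ₀I/4πd)(sinθ₁ + sinθ₂), where θ₁, θ₂ are the angles from the perpendicular to each end.
The perpendicular from the point meets the wire at its midpoint, so each end is L/2 = 0.044 m away along the wire.
sinθ₁ = 0.044/√(0.044²+0.0111²) = 0.9696; sinθ₂ = 0.044/√(0.044²+0.0111²) = 0.9696.
B = (4π×10⁻⁷ × 0.882) / (4π × 0.0111) × (0.9696 + 0.9696) = 1.54×10⁻⁵ T.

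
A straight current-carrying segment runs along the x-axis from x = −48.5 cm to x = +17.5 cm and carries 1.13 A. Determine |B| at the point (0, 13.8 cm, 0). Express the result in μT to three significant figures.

For a finite straight segment, B = (μ₀I/4πd)(sinθ₁ + sinθ₂), where θ₁, θ₂ are the angles from the perpendicular to each end.
The perpendicular distance is d = 0.138 m; the end-offsets along the wire are a = 0.485 m and b = 0.175 m.
sinθ₁ = 0.485/√(0.485²+0.138²) = 0.9618; sinθ₂ = 0.175/√(0.175²+0.138²) = 0.7852.
B = (4π×10⁻⁷ × 1.13) / (4π × 0.138) × (0.9618 + 0.7852) = 1.43×10⁻⁶ T.

B ≈ 1.43 μT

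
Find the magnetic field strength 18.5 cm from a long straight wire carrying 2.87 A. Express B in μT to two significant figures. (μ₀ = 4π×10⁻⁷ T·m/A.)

B ≈ 3.1 μT

For an infinitely long straight wire, B = μ₀I/(2πd).
B = (4π×10⁻⁷ × 2.87) / (2π × 0.185) = 3.10×10⁻⁶ T.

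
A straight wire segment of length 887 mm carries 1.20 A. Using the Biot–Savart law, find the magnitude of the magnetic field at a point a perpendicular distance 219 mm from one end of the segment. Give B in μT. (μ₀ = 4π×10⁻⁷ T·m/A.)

For a finite straight segment, B = (μ₀I/4πd)(sinθ₁ + sinθ₂), where θ₁, θ₂ are the angles from the perpendicular to each end.
The perpendicular foot is at one end, so the two end-offsets along the wire are 0 and L = 0.887 m.
sinθ₁ = 0/√(0²+0.219²) = 0.0000; sinθ₂ = 0.887/√(0.887²+0.219²) = 0.9708.
B = (4π×10⁻⁷ × 1.20) / (4π × 0.219) × (0.0000 + 0.9708) = 5.32×10⁻⁷ T.

B ≈ 0.532 μT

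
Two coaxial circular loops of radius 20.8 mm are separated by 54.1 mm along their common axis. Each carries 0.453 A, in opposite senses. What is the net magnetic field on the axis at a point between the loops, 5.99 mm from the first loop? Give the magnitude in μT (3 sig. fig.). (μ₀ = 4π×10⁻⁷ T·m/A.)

B ≈ 11.3 μT

Each loop contributes B = μ₀IR²/[2(R²+z²)^(3/2)] on the axis, with z measured from that loop.
Loop 1 (z = 0.00599 m): B₁ = 1.21×10⁻⁵ T. Loop 2 (z = 0.04811 m): B₂ = 8.55×10⁻⁷ T.
The fields oppose: B = |B₁ − B₂| = 1.13×10⁻⁵ T.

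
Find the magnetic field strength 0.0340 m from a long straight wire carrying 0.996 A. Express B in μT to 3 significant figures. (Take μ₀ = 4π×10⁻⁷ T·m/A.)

For an infinitely long straight wire, B = μ₀I/(2πd).
B = (4π×10⁻⁷ × 0.996) / (2π × 0.034) = 5.86×10⁻⁶ T.

B ≈ 5.86 μT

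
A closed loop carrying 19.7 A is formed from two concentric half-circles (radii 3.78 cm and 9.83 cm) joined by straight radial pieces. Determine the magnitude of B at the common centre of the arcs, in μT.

The radial connectors point toward the centre, so dl × r̂ = 0 and they contribute nothing.
Each semicircle gives μ₀I/(4R): inner arc 1.64×10⁻⁴ T, outer arc 6.30×10⁻⁵ T.
The two arcs carry current in opposite angular senses, so their fields oppose: B = |1.64×10⁻⁴ − 6.30×10⁻⁵| = 1.01×10⁻⁴ T.

B ≈ 101 μT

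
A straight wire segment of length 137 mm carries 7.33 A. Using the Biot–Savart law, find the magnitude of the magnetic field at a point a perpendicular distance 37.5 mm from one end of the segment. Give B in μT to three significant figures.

B ≈ 18.9 μT

For a finite straight segment, B = (μ₀I/4πd)(sinθ₁ + sinθ₂), where θ₁, θ₂ are the angles from the perpendicular to each end.
The perpendicular foot is at one end, so the two end-offsets along the wire are 0 and L = 0.137 m.
sinθ₁ = 0/√(0²+0.0375²) = 0.0000; sinθ₂ = 0.137/√(0.137²+0.0375²) = 0.9645.
B = (4π×10⁻⁷ × 7.33) / (4π × 0.0375) × (0.0000 + 0.9645) = 1.89×10⁻⁵ T.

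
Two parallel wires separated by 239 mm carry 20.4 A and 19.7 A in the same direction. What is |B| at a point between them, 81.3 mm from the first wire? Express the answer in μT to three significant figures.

Each long wire gives B = μ₀I/(2πd). Distances are d₁ = 0.0813 m and d₂ = 0.1577 m.
B₁ = 5.02×10⁻⁵ T, B₂ = 2.50×10⁻⁵ T.
Between parallel currents the two contributions point in opposite directions, so they subtract. B = |B₁ − B₂| = |5.02×10⁻⁵ − 2.50×10⁻⁵| = 2.52×10⁻⁵ T.

B ≈ 25.2 μT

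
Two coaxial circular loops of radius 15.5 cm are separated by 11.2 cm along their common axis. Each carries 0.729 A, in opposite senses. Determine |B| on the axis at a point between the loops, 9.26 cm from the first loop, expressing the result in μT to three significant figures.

B ≈ 1.02 μT

Each loop contributes B = μ₀IR²/[2(R²+z²)^(3/2)] on the axis, with z measured from that loop.
Loop 1 (z = 0.0926 m): B₁ = 1.87×10⁻⁶ T. Loop 2 (z = 0.0194 m): B₂ = 2.89×10⁻⁶ T.
The fields oppose: B = |B₁ − B₂| = 1.02×10⁻⁶ T.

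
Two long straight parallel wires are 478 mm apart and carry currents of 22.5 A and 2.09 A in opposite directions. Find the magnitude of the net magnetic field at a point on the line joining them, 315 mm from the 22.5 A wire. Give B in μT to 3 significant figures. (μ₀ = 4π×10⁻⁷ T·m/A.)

Each long wire gives B = μ₀I/(2πd). Distances are d₁ = 0.315 m and d₂ = 0.163 m.
B₁ = 1.43×10⁻⁵ T, B₂ = 2.56×10⁻⁶ T.
Between antiparallel currents both contributions point the same way, so they add. B = B₁ + B₂ = 1.43×10⁻⁵ + 2.56×10⁻⁶ = 1.69×10⁻⁵ T.

B ≈ 16.9 μT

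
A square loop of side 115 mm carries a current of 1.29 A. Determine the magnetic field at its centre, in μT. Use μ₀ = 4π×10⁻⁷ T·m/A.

Each side is a finite straight segment at perpendicular distance d = a/(2 tan(π/4)) = 0.0575 m from the centre, with end-angles ±π/4.
One side contributes B₁ = (μ₀I/4πd)·2 sin(π/4) = 3.17×10⁻⁶ T.
All 4 sides add in the same direction: B = 4 × 3.17×10⁻⁶ = 1.27×10⁻⁵ T.

B ≈ 12.7 μT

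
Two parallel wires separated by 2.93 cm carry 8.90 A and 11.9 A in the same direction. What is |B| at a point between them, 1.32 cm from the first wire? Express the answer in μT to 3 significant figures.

B ≈ 13.0 μT

Each long wire gives B = μ₀I/(2πd). Distances are d₁ = 0.0132 m and d₂ = 0.0161 m.
B₁ = 1.35×10⁻⁴ T, B₂ = 1.48×10⁻⁴ T.
Between parallel currents the two contributions point in opposite directions, so they subtract. B = |B₁ − B₂| = |1.35×10⁻⁴ − 1.48×10⁻⁴| = 1.30×10⁻⁵ T.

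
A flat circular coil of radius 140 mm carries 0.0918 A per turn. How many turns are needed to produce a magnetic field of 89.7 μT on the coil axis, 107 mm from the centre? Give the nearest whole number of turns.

For an N-turn coil, B = Nμ₀IR²/[2(R²+z²)^(3/2)]. A single turn gives B₁ = 2.07×10⁻⁷ T with R = 0.14 m, z = 0.107 m.
N = B/B₁ = 8.97×10⁻⁵ / 2.07×10⁻⁷ = 434.10.

N = 434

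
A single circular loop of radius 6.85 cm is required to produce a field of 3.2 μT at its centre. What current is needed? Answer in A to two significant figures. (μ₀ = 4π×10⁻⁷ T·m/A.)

I ≈ 0.35 A

At the centre of a circular loop B = μ₀I/(2R), so I = 2RB/μ₀.
With R = 0.0685 m, I = 2 × 0.0685 × 3.20×10⁻⁶ / (4π×10⁻⁷) = 0.349 A.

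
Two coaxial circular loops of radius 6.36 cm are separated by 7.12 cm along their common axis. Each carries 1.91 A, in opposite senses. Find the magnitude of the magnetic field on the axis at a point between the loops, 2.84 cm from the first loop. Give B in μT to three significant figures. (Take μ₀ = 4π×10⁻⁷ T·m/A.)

B ≈ 3.59 μT

Each loop contributes B = μ₀IR²/[2(R²+z²)^(3/2)] on the axis, with z measured from that loop.
Loop 1 (z = 0.0284 m): B₁ = 1.44×10⁻⁵ T. Loop 2 (z = 0.0428 m): B₂ = 1.08×10⁻⁵ T.
The fields oppose: B = |B₁ − B₂| = 3.59×10⁻⁶ T.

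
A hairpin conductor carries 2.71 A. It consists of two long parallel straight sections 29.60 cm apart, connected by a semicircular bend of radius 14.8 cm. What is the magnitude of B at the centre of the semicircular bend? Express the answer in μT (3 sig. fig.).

The semicircular arc contributes B_arc = μ₀I·π/(4πR) = μ₀I/(4R) = 5.75×10⁻⁶ T.
Each semi-infinite lead is at perpendicular distance R = 0.148 m from the centre, with the perpendicular foot at its near end, so it contributes μ₀I/(4πR); both point the same way, together 3.66×10⁻⁶ T.
Arc and leads all point the same direction: B = 5.75×10⁻⁶ + 3.66×10⁻⁶ = 9.41×10⁻⁶ T.

B ≈ 9.41 μT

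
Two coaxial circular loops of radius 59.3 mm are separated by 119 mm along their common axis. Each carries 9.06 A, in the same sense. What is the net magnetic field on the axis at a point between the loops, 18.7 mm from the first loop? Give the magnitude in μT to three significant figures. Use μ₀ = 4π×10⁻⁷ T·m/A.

B ≈ 95.9 μT

Each loop contributes B = μ₀IR²/[2(R²+z²)^(3/2)] on the axis, with z measured from that loop.
Loop 1 (z = 0.0187 m): B₁ = 8.33×10⁻⁵ T. Loop 2 (z = 0.1003 m): B₂ = 1.27×10⁻⁵ T.
The fields add: B = B₁ + B₂ = 9.59×10⁻⁵ T.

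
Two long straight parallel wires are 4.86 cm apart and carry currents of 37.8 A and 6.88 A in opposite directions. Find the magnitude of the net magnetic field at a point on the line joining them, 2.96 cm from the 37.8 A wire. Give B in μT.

B ≈ 328 μT

Each long wire gives B = μ₀I/(2πd). Distances are d₁ = 0.0296 m and d₂ = 0.019 m.
B₁ = 2.55×10⁻⁴ T, B₂ = 7.24×10⁻⁵ T.
Between antiparallel currents both contributions point the same way, so they add. B = B₁ + B₂ = 2.55×10⁻⁴ + 7.24×10⁻⁵ = 3.28×10⁻⁴ T.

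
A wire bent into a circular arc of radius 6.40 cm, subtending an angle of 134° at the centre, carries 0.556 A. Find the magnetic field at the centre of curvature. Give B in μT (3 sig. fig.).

The Biot–Savart field of a circular arc at its centre is B = μ₀Iφ/(4πR), with φ = 2.339 rad.
B = (4π×10⁻⁷ × 0.556 × 2.339) / (4π × 0.064) = 2.03×10⁻⁶ T.

B ≈ 2.03 μT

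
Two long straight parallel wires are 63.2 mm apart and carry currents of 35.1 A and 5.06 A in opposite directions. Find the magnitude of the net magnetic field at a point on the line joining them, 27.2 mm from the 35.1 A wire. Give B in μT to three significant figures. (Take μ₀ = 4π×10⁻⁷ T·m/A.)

B ≈ 286 μT

Each long wire gives B = μ₀I/(2πd). Distances are d₁ = 0.0272 m and d₂ = 0.036 m.
B₁ = 2.58×10⁻⁴ T, B₂ = 2.81×10⁻⁵ T.
Between antiparallel currents both contributions point the same way, so they add. B = B₁ + B₂ = 2.58×10⁻⁴ + 2.81×10⁻⁵ = 2.86×10⁻⁴ T.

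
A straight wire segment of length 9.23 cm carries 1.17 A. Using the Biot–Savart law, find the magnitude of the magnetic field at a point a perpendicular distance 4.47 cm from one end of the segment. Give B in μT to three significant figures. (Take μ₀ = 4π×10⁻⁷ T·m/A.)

B ≈ 2.36 μT

For a finite straight segment, B = (μ₀I/4πd)(sinθ₁ + sinθ₂), where θ₁, θ₂ are the angles from the perpendicular to each end.
The perpendicular foot is at one end, so the two end-offsets along the wire are 0 and L = 0.0923 m.
sinθ₁ = 0/√(0²+0.0447²) = 0.0000; sinθ₂ = 0.0923/√(0.0923²+0.0447²) = 0.9000.
B = (4π×10⁻⁷ × 1.17) / (4π × 0.0447) × (0.0000 + 0.9000) = 2.36×10⁻⁶ T.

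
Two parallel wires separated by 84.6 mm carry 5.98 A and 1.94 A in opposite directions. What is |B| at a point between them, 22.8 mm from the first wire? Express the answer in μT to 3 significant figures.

B ≈ 58.7 μT

Each long wire gives B = μ₀I/(2πd). Distances are d₁ = 0.0228 m and d₂ = 0.0618 m.
B₁ = 5.25×10⁻⁵ T, B₂ = 6.28×10⁻⁶ T.
Between antiparallel currents both contributions point the same way, so they add. B = B₁ + B₂ = 5.25×10⁻⁵ + 6.28×10⁻⁶ = 5.87×10⁻⁵ T.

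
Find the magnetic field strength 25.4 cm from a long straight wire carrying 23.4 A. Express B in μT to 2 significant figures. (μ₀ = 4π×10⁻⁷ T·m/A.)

B ≈ 18 μT

For an infinitely long straight wire, B = μ₀I/(2πd).
B = (4π×10⁻⁷ × 23.4) / (2π × 0.254) = 1.84×10⁻⁵ T.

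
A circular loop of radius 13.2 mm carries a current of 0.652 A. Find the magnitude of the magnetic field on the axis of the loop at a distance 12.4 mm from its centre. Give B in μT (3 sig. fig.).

On the axis of a circular loop, B = μ₀IR² / [2(R²+z²)^(3/2)].
R² + z² = (0.0132)² + (0.0124)² = 0.000328 m², and (R²+z²)^(3/2) = 5.94×10⁻⁶ m³.
B = (4π×10⁻⁷ × 0.652 × 0.0001742) / (2 × 5.94×10⁻⁶) = 1.20×10⁻⁵ T.

B ≈ 12.0 μT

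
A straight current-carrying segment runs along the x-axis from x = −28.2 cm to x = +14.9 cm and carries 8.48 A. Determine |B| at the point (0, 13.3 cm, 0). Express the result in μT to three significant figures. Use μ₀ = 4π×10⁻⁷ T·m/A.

For a finite straight segment, B = (μ₀I/4πd)(sinθ₁ + sinθ₂), where θ₁, θ₂ are the angles from the perpendicular to each end.
The perpendicular distance is d = 0.133 m; the end-offsets along the wire are a = 0.282 m and b = 0.149 m.
sinθ₁ = 0.282/√(0.282²+0.133²) = 0.9045; sinθ₂ = 0.149/√(0.149²+0.133²) = 0.7460.
B = (4π×10⁻⁷ × 8.48) / (4π × 0.133) × (0.9045 + 0.7460) = 1.05×10⁻⁵ T.

B ≈ 10.5 μT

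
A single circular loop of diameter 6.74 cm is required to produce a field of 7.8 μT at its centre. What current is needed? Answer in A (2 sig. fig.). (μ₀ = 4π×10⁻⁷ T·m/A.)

I ≈ 0.42 A

At the centre of a circular loop B = μ₀I/(2R), so I = 2RB/μ₀.
With R = 0.0337 m, I = 2 × 0.0337 × 7.80×10⁻⁶ / (4π×10⁻⁷) = 0.418 A.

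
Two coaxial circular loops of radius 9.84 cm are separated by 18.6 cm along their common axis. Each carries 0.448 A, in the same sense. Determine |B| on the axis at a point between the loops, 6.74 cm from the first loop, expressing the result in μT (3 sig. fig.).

B ≈ 2.35 μT

Each loop contributes B = μ₀IR²/[2(R²+z²)^(3/2)] on the axis, with z measured from that loop.
Loop 1 (z = 0.0674 m): B₁ = 1.61×10⁻⁶ T. Loop 2 (z = 0.1186 m): B₂ = 7.45×10⁻⁷ T.
The fields add: B = B₁ + B₂ = 2.35×10⁻⁶ T.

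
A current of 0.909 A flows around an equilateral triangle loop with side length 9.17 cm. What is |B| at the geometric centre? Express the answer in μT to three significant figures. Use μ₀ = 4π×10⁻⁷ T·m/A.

B ≈ 17.8 μT

Each side is a finite straight segment at perpendicular distance d = a/(2 tan(π/3)) = 0.02647 m from the centre, with end-angles ±π/3.
One side contributes B₁ = (μ₀I/4πd)·2 sin(π/3) = 5.95×10⁻⁶ T.
All 3 sides add in the same direction: B = 3 × 5.95×10⁻⁶ = 1.78×10⁻⁵ T.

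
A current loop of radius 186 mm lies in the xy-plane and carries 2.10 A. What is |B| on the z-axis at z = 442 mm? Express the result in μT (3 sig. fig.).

On the axis of a circular loop, B = μ₀IR² / [2(R²+z²)^(3/2)].
R² + z² = (0.186)² + (0.442)² = 0.23 m², and (R²+z²)^(3/2) = 0.110 m³.
B = (4π×10⁻⁷ × 2.10 × 0.0346) / (2 × 0.110) = 4.14×10⁻⁷ T.

B ≈ 0.414 μT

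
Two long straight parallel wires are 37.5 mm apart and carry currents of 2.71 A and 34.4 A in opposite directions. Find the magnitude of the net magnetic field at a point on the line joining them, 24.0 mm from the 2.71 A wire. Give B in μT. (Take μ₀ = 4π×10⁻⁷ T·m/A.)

Each long wire gives B = μ₀I/(2πd). Distances are d₁ = 0.024 m and d₂ = 0.0135 m.
B₁ = 2.26×10⁻⁵ T, B₂ = 5.10×10⁻⁴ T.
Between antiparallel currents both contributions point the same way, so they add. B = B₁ + B₂ = 2.26×10⁻⁵ + 5.10×10⁻⁴ = 5.32×10⁻⁴ T.

B ≈ 532 μT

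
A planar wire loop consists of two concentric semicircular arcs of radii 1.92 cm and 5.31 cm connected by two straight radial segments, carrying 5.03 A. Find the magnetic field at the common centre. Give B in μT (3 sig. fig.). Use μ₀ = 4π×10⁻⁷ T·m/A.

B ≈ 52.5 μT

The radial connectors point toward the centre, so dl × r̂ = 0 and they contribute nothing.
Each semicircle gives μ₀I/(4R): inner arc 8.23×10⁻⁵ T, outer arc 2.98×10⁻⁵ T.
The two arcs carry current in opposite angular senses, so their fields oppose: B = |8.23×10⁻⁵ − 2.98×10⁻⁵| = 5.25×10⁻⁵ T.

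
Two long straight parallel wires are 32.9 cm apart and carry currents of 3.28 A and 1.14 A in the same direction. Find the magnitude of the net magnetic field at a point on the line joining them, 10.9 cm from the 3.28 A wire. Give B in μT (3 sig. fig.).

Each long wire gives B = μ₀I/(2πd). Distances are d₁ = 0.109 m and d₂ = 0.22 m.
B₁ = 6.02×10⁻⁶ T, B₂ = 1.04×10⁻⁶ T.
Between parallel currents the two contributions point in opposite directions, so they subtract. B = |B₁ − B₂| = |6.02×10⁻⁶ − 1.04×10⁻⁶| = 4.98×10⁻⁶ T.

B ≈ 4.98 μT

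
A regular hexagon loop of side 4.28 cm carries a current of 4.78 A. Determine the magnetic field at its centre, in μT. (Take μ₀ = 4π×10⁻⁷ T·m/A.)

Each side is a finite straight segment at perpendicular distance d = a/(2 tan(π/6)) = 0.03707 m from the centre, with end-angles ±π/6.
One side contributes B₁ = (μ₀I/4πd)·2 sin(π/6) = 1.29×10⁻⁵ T.
All 6 sides add in the same direction: B = 6 × 1.29×10⁻⁵ = 7.74×10⁻⁵ T.

B ≈ 77.4 μT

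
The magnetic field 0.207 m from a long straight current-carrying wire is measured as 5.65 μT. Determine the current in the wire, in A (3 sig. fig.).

For a long straight wire B = μ₀I/(2πd), so I = 2πdB/μ₀.
I = 2π × 0.207 × 5.65×10⁻⁶ / (4π×10⁻⁷) = 5.85 A.

I ≈ 5.85 A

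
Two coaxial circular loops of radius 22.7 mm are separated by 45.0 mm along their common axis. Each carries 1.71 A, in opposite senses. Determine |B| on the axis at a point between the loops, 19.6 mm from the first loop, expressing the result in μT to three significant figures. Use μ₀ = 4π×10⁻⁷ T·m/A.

Each loop contributes B = μ₀IR²/[2(R²+z²)^(3/2)] on the axis, with z measured from that loop.
Loop 1 (z = 0.0196 m): B₁ = 2.05×10⁻⁵ T. Loop 2 (z = 0.0254 m): B₂ = 1.40×10⁻⁵ T.
The fields oppose: B = |B₁ − B₂| = 6.52×10⁻⁶ T.

B ≈ 6.52 μT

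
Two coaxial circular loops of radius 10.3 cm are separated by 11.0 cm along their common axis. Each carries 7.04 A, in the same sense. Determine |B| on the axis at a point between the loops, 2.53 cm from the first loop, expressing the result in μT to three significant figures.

B ≈ 59.1 μT

Each loop contributes B = μ₀IR²/[2(R²+z²)^(3/2)] on the axis, with z measured from that loop.
Loop 1 (z = 0.0253 m): B₁ = 3.93×10⁻⁵ T. Loop 2 (z = 0.0847 m): B₂ = 1.98×10⁻⁵ T.
The fields add: B = B₁ + B₂ = 5.91×10⁻⁵ T.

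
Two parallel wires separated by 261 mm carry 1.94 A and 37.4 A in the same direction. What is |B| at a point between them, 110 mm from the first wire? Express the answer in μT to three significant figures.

Each long wire gives B = μ₀I/(2πd). Distances are d₁ = 0.11 m and d₂ = 0.151 m.
B₁ = 3.53×10⁻⁶ T, B₂ = 4.95×10⁻⁵ T.
Between parallel currents the two contributions point in opposite directions, so they subtract. B = |B₁ − B₂| = |3.53×10⁻⁶ − 4.95×10⁻⁵| = 4.60×10⁻⁵ T.

B ≈ 46.0 μT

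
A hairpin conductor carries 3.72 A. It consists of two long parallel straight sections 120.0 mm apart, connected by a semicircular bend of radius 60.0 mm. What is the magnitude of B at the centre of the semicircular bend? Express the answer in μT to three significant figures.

B ≈ 31.9 μT

The semicircular arc contributes B_arc = μ₀I·π/(4πR) = μ₀I/(4R) = 1.95×10⁻⁵ T.
Each semi-infinite lead is at perpendicular distance R = 0.06 m from the centre, with the perpendicular foot at its near end, so it contributes μ₀I/(4πR); both point the same way, together 1.24×10⁻⁵ T.
Arc and leads all point the same direction: B = 1.95×10⁻⁵ + 1.24×10⁻⁵ = 3.19×10⁻⁵ T.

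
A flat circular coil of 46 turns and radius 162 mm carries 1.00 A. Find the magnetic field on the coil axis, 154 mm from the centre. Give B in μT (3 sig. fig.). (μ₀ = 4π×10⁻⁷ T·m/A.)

For an N-turn flat coil, B = Nμ₀IR²/[2(R²+z²)^(3/2)] with R = 0.162 m, z = 0.154 m.
B = 46 × 1.48×10⁻⁶ T = 6.79×10⁻⁵ T.

B ≈ 67.9 μT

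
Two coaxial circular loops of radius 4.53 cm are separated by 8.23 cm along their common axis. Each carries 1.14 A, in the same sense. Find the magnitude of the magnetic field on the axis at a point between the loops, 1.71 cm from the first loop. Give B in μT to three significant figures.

B ≈ 15.9 μT

Each loop contributes B = μ₀IR²/[2(R²+z²)^(3/2)] on the axis, with z measured from that loop.
Loop 1 (z = 0.0171 m): B₁ = 1.29×10⁻⁵ T. Loop 2 (z = 0.0652 m): B₂ = 2.94×10⁻⁶ T.
The fields add: B = B₁ + B₂ = 1.59×10⁻⁵ T.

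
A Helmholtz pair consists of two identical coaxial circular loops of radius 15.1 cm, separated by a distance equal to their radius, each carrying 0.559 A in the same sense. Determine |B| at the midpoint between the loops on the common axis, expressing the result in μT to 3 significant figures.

B ≈ 3.33 μT

Each loop contributes B = μ₀IR²/[2(R²+z²)^(3/2)] on the axis, with z measured from that loop.
Loop 1 (z = 0.0755 m): B₁ = 1.66×10⁻⁶ T. Loop 2 (z = 0.0755 m): B₂ = 1.66×10⁻⁶ T.
The fields add: B = B₁ + B₂ = 3.33×10⁻⁶ T.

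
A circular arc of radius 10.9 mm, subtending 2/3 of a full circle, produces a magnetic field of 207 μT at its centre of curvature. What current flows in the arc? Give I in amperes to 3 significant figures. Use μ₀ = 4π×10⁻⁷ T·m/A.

For a circular arc, B = μ₀Iφ/(4πR) with φ in radians; here φ = 4.189 rad.
So I = 4πRB/(μ₀φ) = 4π × 0.0109 × 2.07×10⁻⁴ / (4π×10⁻⁷ × 4.189) = 5.39 A.

I ≈ 5.39 A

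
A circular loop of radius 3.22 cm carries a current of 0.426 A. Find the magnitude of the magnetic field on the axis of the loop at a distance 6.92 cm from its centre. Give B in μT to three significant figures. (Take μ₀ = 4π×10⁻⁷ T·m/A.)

On the axis of a circular loop, B = μ₀IR² / [2(R²+z²)^(3/2)].
R² + z² = (0.0322)² + (0.0692)² = 0.005825 m², and (R²+z²)^(3/2) = 4.45×10⁻⁴ m³.
B = (4π×10⁻⁷ × 0.426 × 0.001037) / (2 × 4.45×10⁻⁴) = 6.24×10⁻⁷ T.

B ≈ 0.624 μT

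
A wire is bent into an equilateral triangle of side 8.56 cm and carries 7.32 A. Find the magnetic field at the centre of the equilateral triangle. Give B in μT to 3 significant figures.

B ≈ 154 μT

Each side is a finite straight segment at perpendicular distance d = a/(2 tan(π/3)) = 0.02471 m from the centre, with end-angles ±π/3.
One side contributes B₁ = (μ₀I/4πd)·2 sin(π/3) = 5.13×10⁻⁵ T.
All 3 sides add in the same direction: B = 3 × 5.13×10⁻⁵ = 1.54×10⁻⁴ T.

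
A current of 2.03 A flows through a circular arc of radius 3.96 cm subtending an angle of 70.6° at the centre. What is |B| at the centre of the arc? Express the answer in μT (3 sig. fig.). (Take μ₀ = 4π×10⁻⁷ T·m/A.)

The Biot–Savart field of a circular arc at its centre is B = μ₀Iφ/(4πR), with φ = 1.232 rad.
B = (4π×10⁻⁷ × 2.03 × 1.232) / (4π × 0.0396) = 6.32×10⁻⁶ T.

B ≈ 6.32 μT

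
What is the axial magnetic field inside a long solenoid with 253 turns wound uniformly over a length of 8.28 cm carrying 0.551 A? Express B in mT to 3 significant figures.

B ≈ 2.12 mT

Inside a long solenoid, B = μ₀nI with n = 3056 turns/m.
B = 4π×10⁻⁷ × 3056 × 0.551 = 2.12×10⁻³ T.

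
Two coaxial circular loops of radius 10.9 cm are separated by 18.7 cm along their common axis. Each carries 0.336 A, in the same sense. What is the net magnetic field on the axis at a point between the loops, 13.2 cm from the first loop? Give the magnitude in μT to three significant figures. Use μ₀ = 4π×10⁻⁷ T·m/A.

Each loop contributes B = μ₀IR²/[2(R²+z²)^(3/2)] on the axis, with z measured from that loop.
Loop 1 (z = 0.132 m): B₁ = 5.00×10⁻⁷ T. Loop 2 (z = 0.055 m): B₂ = 1.38×10⁻⁶ T.
The fields add: B = B₁ + B₂ = 1.88×10⁻⁶ T.

B ≈ 1.88 μT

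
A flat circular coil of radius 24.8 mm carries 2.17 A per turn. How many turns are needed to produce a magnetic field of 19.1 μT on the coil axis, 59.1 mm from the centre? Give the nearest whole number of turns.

For an N-turn coil, B = Nμ₀IR²/[2(R²+z²)^(3/2)]. A single turn gives B₁ = 3.19×10⁻⁶ T with R = 0.0248 m, z = 0.0591 m.
N = B/B₁ = 1.91×10⁻⁵ / 3.19×10⁻⁶ = 6.00.

N = 6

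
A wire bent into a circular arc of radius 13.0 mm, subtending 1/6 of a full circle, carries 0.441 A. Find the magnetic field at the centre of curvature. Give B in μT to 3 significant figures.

B ≈ 3.55 μT

The Biot–Savart field of a circular arc at its centre is B = μ₀Iφ/(4πR), with φ = 1.047 rad.
B = (4π×10⁻⁷ × 0.441 × 1.047) / (4π × 0.013) = 3.55×10⁻⁶ T.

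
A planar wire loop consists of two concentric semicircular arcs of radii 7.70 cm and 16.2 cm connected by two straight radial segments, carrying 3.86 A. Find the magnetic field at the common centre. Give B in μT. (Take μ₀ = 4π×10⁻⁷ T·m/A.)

The radial connectors point toward the centre, so dl × r̂ = 0 and they contribute nothing.
Each semicircle gives μ₀I/(4R): inner arc 1.57×10⁻⁵ T, outer arc 7.49×10⁻⁶ T.
The two arcs carry current in opposite angular senses, so their fields oppose: B = |1.57×10⁻⁵ − 7.49×10⁻⁶| = 8.26×10⁻⁶ T.

B ≈ 8.26 μT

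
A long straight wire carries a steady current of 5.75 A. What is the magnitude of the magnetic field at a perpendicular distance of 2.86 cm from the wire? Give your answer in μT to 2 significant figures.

B ≈ 40 μT

For an infinitely long straight wire, B = μ₀I/(2πd).
B = (4π×10⁻⁷ × 5.75) / (2π × 0.0286) = 4.02×10⁻⁵ T.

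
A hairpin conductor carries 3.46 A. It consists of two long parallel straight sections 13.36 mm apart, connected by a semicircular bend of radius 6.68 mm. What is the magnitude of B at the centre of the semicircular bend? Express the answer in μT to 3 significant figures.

B ≈ 266 μT

The semicircular arc contributes B_arc = μ₀I·π/(4πR) = μ₀I/(4R) = 1.63×10⁻⁴ T.
Each semi-infinite lead is at perpendicular distance R = 0.00668 m from the centre, with the perpendicular foot at its near end, so it contributes μ₀I/(4πR); both point the same way, together 1.04×10⁻⁴ T.
Arc and leads all point the same direction: B = 1.63×10⁻⁴ + 1.04×10⁻⁴ = 2.66×10⁻⁴ T.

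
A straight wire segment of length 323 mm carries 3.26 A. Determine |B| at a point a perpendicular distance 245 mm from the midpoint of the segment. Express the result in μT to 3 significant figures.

For a finite straight segment, B = (μ₀I/4πd)(sinθ₁ + sinθ₂), where θ₁, θ₂ are the angles from the perpendicular to each end.
The perpendicular from the point meets the wire at its midpoint, so each end is L/2 = 0.1615 m away along the wire.
sinθ₁ = 0.1615/√(0.1615²+0.245²) = 0.5504; sinθ₂ = 0.1615/√(0.1615²+0.245²) = 0.5504.
B = (4π×10⁻⁷ × 3.26) / (4π × 0.245) × (0.5504 + 0.5504) = 1.46×10⁻⁶ T.

B ≈ 1.46 μT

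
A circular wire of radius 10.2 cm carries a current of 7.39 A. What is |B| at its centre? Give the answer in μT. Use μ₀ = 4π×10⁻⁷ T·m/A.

B ≈ 45.5 μT

At the centre of a circular loop the Biot–Savart law gives B = μ₀I/(2R).
B = (4π×10⁻⁷ × 7.39) / (2 × 0.102) = 4.55×10⁻⁵ T.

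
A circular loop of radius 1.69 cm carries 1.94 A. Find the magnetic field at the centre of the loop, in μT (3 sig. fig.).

At the centre of a circular loop the Biot–Savart law gives B = μ₀I/(2R).
B = (4π×10⁻⁷ × 1.94) / (2 × 0.0169) = 7.21×10⁻⁵ T.

B ≈ 72.1 μT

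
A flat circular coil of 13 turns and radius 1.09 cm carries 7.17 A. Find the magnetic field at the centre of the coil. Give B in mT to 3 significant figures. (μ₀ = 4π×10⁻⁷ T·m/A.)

B ≈ 5.37 mT

For an N-turn flat coil, B = Nμ₀I/(2R) with R = 0.0109 m.
B = 13 × 4.13×10⁻⁴ T = 5.37×10⁻³ T.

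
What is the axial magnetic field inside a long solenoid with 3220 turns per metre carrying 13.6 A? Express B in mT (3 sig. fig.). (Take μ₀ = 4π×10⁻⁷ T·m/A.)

B ≈ 55.0 mT

Inside a long solenoid, B = μ₀nI with n = 3220 turns/m.
B = 4π×10⁻⁷ × 3220 × 13.6 = 5.50×10⁻² T.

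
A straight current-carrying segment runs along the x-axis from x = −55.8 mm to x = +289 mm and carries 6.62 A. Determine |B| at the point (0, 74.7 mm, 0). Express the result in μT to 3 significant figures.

B ≈ 13.9 μT

For a finite straight segment, B = (μ₀I/4πd)(sinθ₁ + sinθ₂), where θ₁, θ₂ are the angles from the perpendicular to each end.
The perpendicular distance is d = 0.0747 m; the end-offsets along the wire are a = 0.0558 m and b = 0.289 m.
sinθ₁ = 0.0558/√(0.0558²+0.0747²) = 0.5985; sinθ₂ = 0.289/√(0.289²+0.0747²) = 0.9682.
B = (4π×10⁻⁷ × 6.62) / (4π × 0.0747) × (0.5985 + 0.9682) = 1.39×10⁻⁵ T.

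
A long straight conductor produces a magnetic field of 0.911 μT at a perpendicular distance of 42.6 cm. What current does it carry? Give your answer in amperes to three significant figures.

I ≈ 1.94 A

For a long straight wire B = μ₀I/(2πd), so I = 2πdB/μ₀.
I = 2π × 0.426 × 9.11×10⁻⁷ / (4π×10⁻⁷) = 1.94 A.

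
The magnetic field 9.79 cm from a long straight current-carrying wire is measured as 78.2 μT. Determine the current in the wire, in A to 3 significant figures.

I ≈ 38.3 A

For a long straight wire B = μ₀I/(2πd), so I = 2πdB/μ₀.
I = 2π × 0.0979 × 7.82×10⁻⁵ / (4π×10⁻⁷) = 38.3 A.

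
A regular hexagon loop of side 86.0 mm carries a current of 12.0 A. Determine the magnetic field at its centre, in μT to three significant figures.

B ≈ 96.7 μT

Each side is a finite straight segment at perpendicular distance d = a/(2 tan(π/6)) = 0.07448 m from the centre, with end-angles ±π/6.
One side contributes B₁ = (μ₀I/4πd)·2 sin(π/6) = 1.61×10⁻⁵ T.
All 6 sides add in the same direction: B = 6 × 1.61×10⁻⁵ = 9.67×10⁻⁵ T.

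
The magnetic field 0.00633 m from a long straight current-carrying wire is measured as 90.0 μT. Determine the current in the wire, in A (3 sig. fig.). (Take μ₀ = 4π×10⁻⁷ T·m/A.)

I ≈ 2.85 A

For a long straight wire B = μ₀I/(2πd), so I = 2πdB/μ₀.
I = 2π × 0.00633 × 9.00×10⁻⁵ / (4π×10⁻⁷) = 2.85 A.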